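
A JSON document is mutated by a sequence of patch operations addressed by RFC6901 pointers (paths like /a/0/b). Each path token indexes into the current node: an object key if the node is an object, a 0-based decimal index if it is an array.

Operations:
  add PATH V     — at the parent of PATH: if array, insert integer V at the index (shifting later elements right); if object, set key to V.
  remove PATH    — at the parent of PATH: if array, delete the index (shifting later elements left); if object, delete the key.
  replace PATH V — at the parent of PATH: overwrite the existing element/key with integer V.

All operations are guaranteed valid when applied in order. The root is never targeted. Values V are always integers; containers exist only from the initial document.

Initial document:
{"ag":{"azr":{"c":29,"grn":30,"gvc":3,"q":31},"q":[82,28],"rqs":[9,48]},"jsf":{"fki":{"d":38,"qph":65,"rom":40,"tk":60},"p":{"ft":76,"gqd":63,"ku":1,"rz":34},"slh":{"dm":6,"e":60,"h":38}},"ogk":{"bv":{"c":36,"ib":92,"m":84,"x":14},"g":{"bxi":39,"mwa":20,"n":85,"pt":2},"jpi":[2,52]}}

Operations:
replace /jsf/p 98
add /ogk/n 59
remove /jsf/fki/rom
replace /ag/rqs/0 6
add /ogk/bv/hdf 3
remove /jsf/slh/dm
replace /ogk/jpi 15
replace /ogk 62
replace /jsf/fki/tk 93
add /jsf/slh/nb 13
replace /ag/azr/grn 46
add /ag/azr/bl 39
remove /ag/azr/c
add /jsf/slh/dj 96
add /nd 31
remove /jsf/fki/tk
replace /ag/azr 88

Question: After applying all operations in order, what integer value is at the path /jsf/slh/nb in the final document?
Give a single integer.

Answer: 13

Derivation:
After op 1 (replace /jsf/p 98): {"ag":{"azr":{"c":29,"grn":30,"gvc":3,"q":31},"q":[82,28],"rqs":[9,48]},"jsf":{"fki":{"d":38,"qph":65,"rom":40,"tk":60},"p":98,"slh":{"dm":6,"e":60,"h":38}},"ogk":{"bv":{"c":36,"ib":92,"m":84,"x":14},"g":{"bxi":39,"mwa":20,"n":85,"pt":2},"jpi":[2,52]}}
After op 2 (add /ogk/n 59): {"ag":{"azr":{"c":29,"grn":30,"gvc":3,"q":31},"q":[82,28],"rqs":[9,48]},"jsf":{"fki":{"d":38,"qph":65,"rom":40,"tk":60},"p":98,"slh":{"dm":6,"e":60,"h":38}},"ogk":{"bv":{"c":36,"ib":92,"m":84,"x":14},"g":{"bxi":39,"mwa":20,"n":85,"pt":2},"jpi":[2,52],"n":59}}
After op 3 (remove /jsf/fki/rom): {"ag":{"azr":{"c":29,"grn":30,"gvc":3,"q":31},"q":[82,28],"rqs":[9,48]},"jsf":{"fki":{"d":38,"qph":65,"tk":60},"p":98,"slh":{"dm":6,"e":60,"h":38}},"ogk":{"bv":{"c":36,"ib":92,"m":84,"x":14},"g":{"bxi":39,"mwa":20,"n":85,"pt":2},"jpi":[2,52],"n":59}}
After op 4 (replace /ag/rqs/0 6): {"ag":{"azr":{"c":29,"grn":30,"gvc":3,"q":31},"q":[82,28],"rqs":[6,48]},"jsf":{"fki":{"d":38,"qph":65,"tk":60},"p":98,"slh":{"dm":6,"e":60,"h":38}},"ogk":{"bv":{"c":36,"ib":92,"m":84,"x":14},"g":{"bxi":39,"mwa":20,"n":85,"pt":2},"jpi":[2,52],"n":59}}
After op 5 (add /ogk/bv/hdf 3): {"ag":{"azr":{"c":29,"grn":30,"gvc":3,"q":31},"q":[82,28],"rqs":[6,48]},"jsf":{"fki":{"d":38,"qph":65,"tk":60},"p":98,"slh":{"dm":6,"e":60,"h":38}},"ogk":{"bv":{"c":36,"hdf":3,"ib":92,"m":84,"x":14},"g":{"bxi":39,"mwa":20,"n":85,"pt":2},"jpi":[2,52],"n":59}}
After op 6 (remove /jsf/slh/dm): {"ag":{"azr":{"c":29,"grn":30,"gvc":3,"q":31},"q":[82,28],"rqs":[6,48]},"jsf":{"fki":{"d":38,"qph":65,"tk":60},"p":98,"slh":{"e":60,"h":38}},"ogk":{"bv":{"c":36,"hdf":3,"ib":92,"m":84,"x":14},"g":{"bxi":39,"mwa":20,"n":85,"pt":2},"jpi":[2,52],"n":59}}
After op 7 (replace /ogk/jpi 15): {"ag":{"azr":{"c":29,"grn":30,"gvc":3,"q":31},"q":[82,28],"rqs":[6,48]},"jsf":{"fki":{"d":38,"qph":65,"tk":60},"p":98,"slh":{"e":60,"h":38}},"ogk":{"bv":{"c":36,"hdf":3,"ib":92,"m":84,"x":14},"g":{"bxi":39,"mwa":20,"n":85,"pt":2},"jpi":15,"n":59}}
After op 8 (replace /ogk 62): {"ag":{"azr":{"c":29,"grn":30,"gvc":3,"q":31},"q":[82,28],"rqs":[6,48]},"jsf":{"fki":{"d":38,"qph":65,"tk":60},"p":98,"slh":{"e":60,"h":38}},"ogk":62}
After op 9 (replace /jsf/fki/tk 93): {"ag":{"azr":{"c":29,"grn":30,"gvc":3,"q":31},"q":[82,28],"rqs":[6,48]},"jsf":{"fki":{"d":38,"qph":65,"tk":93},"p":98,"slh":{"e":60,"h":38}},"ogk":62}
After op 10 (add /jsf/slh/nb 13): {"ag":{"azr":{"c":29,"grn":30,"gvc":3,"q":31},"q":[82,28],"rqs":[6,48]},"jsf":{"fki":{"d":38,"qph":65,"tk":93},"p":98,"slh":{"e":60,"h":38,"nb":13}},"ogk":62}
After op 11 (replace /ag/azr/grn 46): {"ag":{"azr":{"c":29,"grn":46,"gvc":3,"q":31},"q":[82,28],"rqs":[6,48]},"jsf":{"fki":{"d":38,"qph":65,"tk":93},"p":98,"slh":{"e":60,"h":38,"nb":13}},"ogk":62}
After op 12 (add /ag/azr/bl 39): {"ag":{"azr":{"bl":39,"c":29,"grn":46,"gvc":3,"q":31},"q":[82,28],"rqs":[6,48]},"jsf":{"fki":{"d":38,"qph":65,"tk":93},"p":98,"slh":{"e":60,"h":38,"nb":13}},"ogk":62}
After op 13 (remove /ag/azr/c): {"ag":{"azr":{"bl":39,"grn":46,"gvc":3,"q":31},"q":[82,28],"rqs":[6,48]},"jsf":{"fki":{"d":38,"qph":65,"tk":93},"p":98,"slh":{"e":60,"h":38,"nb":13}},"ogk":62}
After op 14 (add /jsf/slh/dj 96): {"ag":{"azr":{"bl":39,"grn":46,"gvc":3,"q":31},"q":[82,28],"rqs":[6,48]},"jsf":{"fki":{"d":38,"qph":65,"tk":93},"p":98,"slh":{"dj":96,"e":60,"h":38,"nb":13}},"ogk":62}
After op 15 (add /nd 31): {"ag":{"azr":{"bl":39,"grn":46,"gvc":3,"q":31},"q":[82,28],"rqs":[6,48]},"jsf":{"fki":{"d":38,"qph":65,"tk":93},"p":98,"slh":{"dj":96,"e":60,"h":38,"nb":13}},"nd":31,"ogk":62}
After op 16 (remove /jsf/fki/tk): {"ag":{"azr":{"bl":39,"grn":46,"gvc":3,"q":31},"q":[82,28],"rqs":[6,48]},"jsf":{"fki":{"d":38,"qph":65},"p":98,"slh":{"dj":96,"e":60,"h":38,"nb":13}},"nd":31,"ogk":62}
After op 17 (replace /ag/azr 88): {"ag":{"azr":88,"q":[82,28],"rqs":[6,48]},"jsf":{"fki":{"d":38,"qph":65},"p":98,"slh":{"dj":96,"e":60,"h":38,"nb":13}},"nd":31,"ogk":62}
Value at /jsf/slh/nb: 13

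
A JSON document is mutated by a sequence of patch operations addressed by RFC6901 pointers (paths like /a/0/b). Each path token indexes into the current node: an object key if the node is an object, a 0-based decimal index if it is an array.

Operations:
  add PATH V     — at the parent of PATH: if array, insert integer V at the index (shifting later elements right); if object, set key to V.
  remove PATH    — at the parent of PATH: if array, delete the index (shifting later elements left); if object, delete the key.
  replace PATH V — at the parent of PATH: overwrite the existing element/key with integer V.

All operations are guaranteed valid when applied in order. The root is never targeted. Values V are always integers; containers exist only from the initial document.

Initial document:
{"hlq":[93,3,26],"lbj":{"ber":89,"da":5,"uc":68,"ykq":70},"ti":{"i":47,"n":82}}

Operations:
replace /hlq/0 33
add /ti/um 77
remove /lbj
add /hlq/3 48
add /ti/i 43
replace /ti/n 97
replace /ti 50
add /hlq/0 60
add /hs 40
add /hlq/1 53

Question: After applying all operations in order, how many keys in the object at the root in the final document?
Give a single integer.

After op 1 (replace /hlq/0 33): {"hlq":[33,3,26],"lbj":{"ber":89,"da":5,"uc":68,"ykq":70},"ti":{"i":47,"n":82}}
After op 2 (add /ti/um 77): {"hlq":[33,3,26],"lbj":{"ber":89,"da":5,"uc":68,"ykq":70},"ti":{"i":47,"n":82,"um":77}}
After op 3 (remove /lbj): {"hlq":[33,3,26],"ti":{"i":47,"n":82,"um":77}}
After op 4 (add /hlq/3 48): {"hlq":[33,3,26,48],"ti":{"i":47,"n":82,"um":77}}
After op 5 (add /ti/i 43): {"hlq":[33,3,26,48],"ti":{"i":43,"n":82,"um":77}}
After op 6 (replace /ti/n 97): {"hlq":[33,3,26,48],"ti":{"i":43,"n":97,"um":77}}
After op 7 (replace /ti 50): {"hlq":[33,3,26,48],"ti":50}
After op 8 (add /hlq/0 60): {"hlq":[60,33,3,26,48],"ti":50}
After op 9 (add /hs 40): {"hlq":[60,33,3,26,48],"hs":40,"ti":50}
After op 10 (add /hlq/1 53): {"hlq":[60,53,33,3,26,48],"hs":40,"ti":50}
Size at the root: 3

Answer: 3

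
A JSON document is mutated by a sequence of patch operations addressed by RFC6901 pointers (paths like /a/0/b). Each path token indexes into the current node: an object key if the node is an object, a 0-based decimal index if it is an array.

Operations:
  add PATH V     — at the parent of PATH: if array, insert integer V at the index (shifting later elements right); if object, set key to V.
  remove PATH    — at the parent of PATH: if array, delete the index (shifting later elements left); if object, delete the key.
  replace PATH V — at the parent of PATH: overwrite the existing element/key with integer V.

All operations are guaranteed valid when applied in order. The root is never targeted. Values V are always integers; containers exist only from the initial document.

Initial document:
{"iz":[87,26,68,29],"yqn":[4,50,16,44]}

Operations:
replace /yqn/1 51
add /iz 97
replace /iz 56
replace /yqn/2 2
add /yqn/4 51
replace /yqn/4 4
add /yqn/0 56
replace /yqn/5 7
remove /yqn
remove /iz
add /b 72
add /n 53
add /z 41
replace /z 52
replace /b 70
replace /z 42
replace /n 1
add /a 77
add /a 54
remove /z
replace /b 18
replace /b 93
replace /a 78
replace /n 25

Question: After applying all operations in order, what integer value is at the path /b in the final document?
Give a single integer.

After op 1 (replace /yqn/1 51): {"iz":[87,26,68,29],"yqn":[4,51,16,44]}
After op 2 (add /iz 97): {"iz":97,"yqn":[4,51,16,44]}
After op 3 (replace /iz 56): {"iz":56,"yqn":[4,51,16,44]}
After op 4 (replace /yqn/2 2): {"iz":56,"yqn":[4,51,2,44]}
After op 5 (add /yqn/4 51): {"iz":56,"yqn":[4,51,2,44,51]}
After op 6 (replace /yqn/4 4): {"iz":56,"yqn":[4,51,2,44,4]}
After op 7 (add /yqn/0 56): {"iz":56,"yqn":[56,4,51,2,44,4]}
After op 8 (replace /yqn/5 7): {"iz":56,"yqn":[56,4,51,2,44,7]}
After op 9 (remove /yqn): {"iz":56}
After op 10 (remove /iz): {}
After op 11 (add /b 72): {"b":72}
After op 12 (add /n 53): {"b":72,"n":53}
After op 13 (add /z 41): {"b":72,"n":53,"z":41}
After op 14 (replace /z 52): {"b":72,"n":53,"z":52}
After op 15 (replace /b 70): {"b":70,"n":53,"z":52}
After op 16 (replace /z 42): {"b":70,"n":53,"z":42}
After op 17 (replace /n 1): {"b":70,"n":1,"z":42}
After op 18 (add /a 77): {"a":77,"b":70,"n":1,"z":42}
After op 19 (add /a 54): {"a":54,"b":70,"n":1,"z":42}
After op 20 (remove /z): {"a":54,"b":70,"n":1}
After op 21 (replace /b 18): {"a":54,"b":18,"n":1}
After op 22 (replace /b 93): {"a":54,"b":93,"n":1}
After op 23 (replace /a 78): {"a":78,"b":93,"n":1}
After op 24 (replace /n 25): {"a":78,"b":93,"n":25}
Value at /b: 93

Answer: 93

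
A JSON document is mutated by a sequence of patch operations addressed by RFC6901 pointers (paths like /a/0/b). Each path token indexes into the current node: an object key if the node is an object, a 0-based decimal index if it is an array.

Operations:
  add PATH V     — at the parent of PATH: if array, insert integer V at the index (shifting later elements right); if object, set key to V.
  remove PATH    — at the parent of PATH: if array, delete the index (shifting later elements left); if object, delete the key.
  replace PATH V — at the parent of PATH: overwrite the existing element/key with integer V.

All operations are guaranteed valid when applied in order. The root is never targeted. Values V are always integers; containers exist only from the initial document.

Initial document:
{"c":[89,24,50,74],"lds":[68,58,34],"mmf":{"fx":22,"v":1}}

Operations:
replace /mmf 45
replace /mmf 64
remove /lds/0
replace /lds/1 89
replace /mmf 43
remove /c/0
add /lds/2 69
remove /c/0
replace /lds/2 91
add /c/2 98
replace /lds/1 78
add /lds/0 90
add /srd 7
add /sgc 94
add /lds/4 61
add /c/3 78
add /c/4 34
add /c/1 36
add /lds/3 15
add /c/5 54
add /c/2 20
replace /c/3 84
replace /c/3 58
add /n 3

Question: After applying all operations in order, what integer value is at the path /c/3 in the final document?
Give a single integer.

After op 1 (replace /mmf 45): {"c":[89,24,50,74],"lds":[68,58,34],"mmf":45}
After op 2 (replace /mmf 64): {"c":[89,24,50,74],"lds":[68,58,34],"mmf":64}
After op 3 (remove /lds/0): {"c":[89,24,50,74],"lds":[58,34],"mmf":64}
After op 4 (replace /lds/1 89): {"c":[89,24,50,74],"lds":[58,89],"mmf":64}
After op 5 (replace /mmf 43): {"c":[89,24,50,74],"lds":[58,89],"mmf":43}
After op 6 (remove /c/0): {"c":[24,50,74],"lds":[58,89],"mmf":43}
After op 7 (add /lds/2 69): {"c":[24,50,74],"lds":[58,89,69],"mmf":43}
After op 8 (remove /c/0): {"c":[50,74],"lds":[58,89,69],"mmf":43}
After op 9 (replace /lds/2 91): {"c":[50,74],"lds":[58,89,91],"mmf":43}
After op 10 (add /c/2 98): {"c":[50,74,98],"lds":[58,89,91],"mmf":43}
After op 11 (replace /lds/1 78): {"c":[50,74,98],"lds":[58,78,91],"mmf":43}
After op 12 (add /lds/0 90): {"c":[50,74,98],"lds":[90,58,78,91],"mmf":43}
After op 13 (add /srd 7): {"c":[50,74,98],"lds":[90,58,78,91],"mmf":43,"srd":7}
After op 14 (add /sgc 94): {"c":[50,74,98],"lds":[90,58,78,91],"mmf":43,"sgc":94,"srd":7}
After op 15 (add /lds/4 61): {"c":[50,74,98],"lds":[90,58,78,91,61],"mmf":43,"sgc":94,"srd":7}
After op 16 (add /c/3 78): {"c":[50,74,98,78],"lds":[90,58,78,91,61],"mmf":43,"sgc":94,"srd":7}
After op 17 (add /c/4 34): {"c":[50,74,98,78,34],"lds":[90,58,78,91,61],"mmf":43,"sgc":94,"srd":7}
After op 18 (add /c/1 36): {"c":[50,36,74,98,78,34],"lds":[90,58,78,91,61],"mmf":43,"sgc":94,"srd":7}
After op 19 (add /lds/3 15): {"c":[50,36,74,98,78,34],"lds":[90,58,78,15,91,61],"mmf":43,"sgc":94,"srd":7}
After op 20 (add /c/5 54): {"c":[50,36,74,98,78,54,34],"lds":[90,58,78,15,91,61],"mmf":43,"sgc":94,"srd":7}
After op 21 (add /c/2 20): {"c":[50,36,20,74,98,78,54,34],"lds":[90,58,78,15,91,61],"mmf":43,"sgc":94,"srd":7}
After op 22 (replace /c/3 84): {"c":[50,36,20,84,98,78,54,34],"lds":[90,58,78,15,91,61],"mmf":43,"sgc":94,"srd":7}
After op 23 (replace /c/3 58): {"c":[50,36,20,58,98,78,54,34],"lds":[90,58,78,15,91,61],"mmf":43,"sgc":94,"srd":7}
After op 24 (add /n 3): {"c":[50,36,20,58,98,78,54,34],"lds":[90,58,78,15,91,61],"mmf":43,"n":3,"sgc":94,"srd":7}
Value at /c/3: 58

Answer: 58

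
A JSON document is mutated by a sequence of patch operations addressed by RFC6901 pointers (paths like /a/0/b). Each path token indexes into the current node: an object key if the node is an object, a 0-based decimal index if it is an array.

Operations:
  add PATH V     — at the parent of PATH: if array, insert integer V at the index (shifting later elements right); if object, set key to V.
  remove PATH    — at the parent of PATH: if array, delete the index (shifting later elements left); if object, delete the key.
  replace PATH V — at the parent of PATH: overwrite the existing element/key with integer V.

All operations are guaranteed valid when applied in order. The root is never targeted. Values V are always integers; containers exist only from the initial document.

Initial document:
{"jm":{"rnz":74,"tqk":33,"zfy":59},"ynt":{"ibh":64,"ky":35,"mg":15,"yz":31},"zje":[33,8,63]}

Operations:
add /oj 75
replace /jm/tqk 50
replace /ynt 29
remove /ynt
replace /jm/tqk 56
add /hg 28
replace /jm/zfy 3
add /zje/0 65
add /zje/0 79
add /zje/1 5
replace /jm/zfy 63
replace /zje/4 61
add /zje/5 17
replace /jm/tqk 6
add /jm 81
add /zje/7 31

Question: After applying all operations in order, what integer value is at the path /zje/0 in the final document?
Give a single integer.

After op 1 (add /oj 75): {"jm":{"rnz":74,"tqk":33,"zfy":59},"oj":75,"ynt":{"ibh":64,"ky":35,"mg":15,"yz":31},"zje":[33,8,63]}
After op 2 (replace /jm/tqk 50): {"jm":{"rnz":74,"tqk":50,"zfy":59},"oj":75,"ynt":{"ibh":64,"ky":35,"mg":15,"yz":31},"zje":[33,8,63]}
After op 3 (replace /ynt 29): {"jm":{"rnz":74,"tqk":50,"zfy":59},"oj":75,"ynt":29,"zje":[33,8,63]}
After op 4 (remove /ynt): {"jm":{"rnz":74,"tqk":50,"zfy":59},"oj":75,"zje":[33,8,63]}
After op 5 (replace /jm/tqk 56): {"jm":{"rnz":74,"tqk":56,"zfy":59},"oj":75,"zje":[33,8,63]}
After op 6 (add /hg 28): {"hg":28,"jm":{"rnz":74,"tqk":56,"zfy":59},"oj":75,"zje":[33,8,63]}
After op 7 (replace /jm/zfy 3): {"hg":28,"jm":{"rnz":74,"tqk":56,"zfy":3},"oj":75,"zje":[33,8,63]}
After op 8 (add /zje/0 65): {"hg":28,"jm":{"rnz":74,"tqk":56,"zfy":3},"oj":75,"zje":[65,33,8,63]}
After op 9 (add /zje/0 79): {"hg":28,"jm":{"rnz":74,"tqk":56,"zfy":3},"oj":75,"zje":[79,65,33,8,63]}
After op 10 (add /zje/1 5): {"hg":28,"jm":{"rnz":74,"tqk":56,"zfy":3},"oj":75,"zje":[79,5,65,33,8,63]}
After op 11 (replace /jm/zfy 63): {"hg":28,"jm":{"rnz":74,"tqk":56,"zfy":63},"oj":75,"zje":[79,5,65,33,8,63]}
After op 12 (replace /zje/4 61): {"hg":28,"jm":{"rnz":74,"tqk":56,"zfy":63},"oj":75,"zje":[79,5,65,33,61,63]}
After op 13 (add /zje/5 17): {"hg":28,"jm":{"rnz":74,"tqk":56,"zfy":63},"oj":75,"zje":[79,5,65,33,61,17,63]}
After op 14 (replace /jm/tqk 6): {"hg":28,"jm":{"rnz":74,"tqk":6,"zfy":63},"oj":75,"zje":[79,5,65,33,61,17,63]}
After op 15 (add /jm 81): {"hg":28,"jm":81,"oj":75,"zje":[79,5,65,33,61,17,63]}
After op 16 (add /zje/7 31): {"hg":28,"jm":81,"oj":75,"zje":[79,5,65,33,61,17,63,31]}
Value at /zje/0: 79

Answer: 79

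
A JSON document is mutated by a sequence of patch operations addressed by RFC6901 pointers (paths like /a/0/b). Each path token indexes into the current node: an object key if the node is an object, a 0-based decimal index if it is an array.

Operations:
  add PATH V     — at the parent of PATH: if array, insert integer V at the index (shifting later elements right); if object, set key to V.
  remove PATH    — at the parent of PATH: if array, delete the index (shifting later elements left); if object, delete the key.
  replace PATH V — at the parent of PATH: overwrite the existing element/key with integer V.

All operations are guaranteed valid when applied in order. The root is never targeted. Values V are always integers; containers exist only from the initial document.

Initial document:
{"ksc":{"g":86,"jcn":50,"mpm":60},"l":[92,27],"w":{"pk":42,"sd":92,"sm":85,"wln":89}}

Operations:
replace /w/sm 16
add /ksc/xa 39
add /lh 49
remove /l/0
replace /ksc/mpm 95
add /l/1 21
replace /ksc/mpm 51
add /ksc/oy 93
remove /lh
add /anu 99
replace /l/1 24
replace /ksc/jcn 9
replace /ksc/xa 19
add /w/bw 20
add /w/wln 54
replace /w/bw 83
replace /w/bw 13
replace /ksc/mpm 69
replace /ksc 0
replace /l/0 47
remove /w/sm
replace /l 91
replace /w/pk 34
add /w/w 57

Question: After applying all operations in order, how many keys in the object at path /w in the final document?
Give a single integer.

Answer: 5

Derivation:
After op 1 (replace /w/sm 16): {"ksc":{"g":86,"jcn":50,"mpm":60},"l":[92,27],"w":{"pk":42,"sd":92,"sm":16,"wln":89}}
After op 2 (add /ksc/xa 39): {"ksc":{"g":86,"jcn":50,"mpm":60,"xa":39},"l":[92,27],"w":{"pk":42,"sd":92,"sm":16,"wln":89}}
After op 3 (add /lh 49): {"ksc":{"g":86,"jcn":50,"mpm":60,"xa":39},"l":[92,27],"lh":49,"w":{"pk":42,"sd":92,"sm":16,"wln":89}}
After op 4 (remove /l/0): {"ksc":{"g":86,"jcn":50,"mpm":60,"xa":39},"l":[27],"lh":49,"w":{"pk":42,"sd":92,"sm":16,"wln":89}}
After op 5 (replace /ksc/mpm 95): {"ksc":{"g":86,"jcn":50,"mpm":95,"xa":39},"l":[27],"lh":49,"w":{"pk":42,"sd":92,"sm":16,"wln":89}}
After op 6 (add /l/1 21): {"ksc":{"g":86,"jcn":50,"mpm":95,"xa":39},"l":[27,21],"lh":49,"w":{"pk":42,"sd":92,"sm":16,"wln":89}}
After op 7 (replace /ksc/mpm 51): {"ksc":{"g":86,"jcn":50,"mpm":51,"xa":39},"l":[27,21],"lh":49,"w":{"pk":42,"sd":92,"sm":16,"wln":89}}
After op 8 (add /ksc/oy 93): {"ksc":{"g":86,"jcn":50,"mpm":51,"oy":93,"xa":39},"l":[27,21],"lh":49,"w":{"pk":42,"sd":92,"sm":16,"wln":89}}
After op 9 (remove /lh): {"ksc":{"g":86,"jcn":50,"mpm":51,"oy":93,"xa":39},"l":[27,21],"w":{"pk":42,"sd":92,"sm":16,"wln":89}}
After op 10 (add /anu 99): {"anu":99,"ksc":{"g":86,"jcn":50,"mpm":51,"oy":93,"xa":39},"l":[27,21],"w":{"pk":42,"sd":92,"sm":16,"wln":89}}
After op 11 (replace /l/1 24): {"anu":99,"ksc":{"g":86,"jcn":50,"mpm":51,"oy":93,"xa":39},"l":[27,24],"w":{"pk":42,"sd":92,"sm":16,"wln":89}}
After op 12 (replace /ksc/jcn 9): {"anu":99,"ksc":{"g":86,"jcn":9,"mpm":51,"oy":93,"xa":39},"l":[27,24],"w":{"pk":42,"sd":92,"sm":16,"wln":89}}
After op 13 (replace /ksc/xa 19): {"anu":99,"ksc":{"g":86,"jcn":9,"mpm":51,"oy":93,"xa":19},"l":[27,24],"w":{"pk":42,"sd":92,"sm":16,"wln":89}}
After op 14 (add /w/bw 20): {"anu":99,"ksc":{"g":86,"jcn":9,"mpm":51,"oy":93,"xa":19},"l":[27,24],"w":{"bw":20,"pk":42,"sd":92,"sm":16,"wln":89}}
After op 15 (add /w/wln 54): {"anu":99,"ksc":{"g":86,"jcn":9,"mpm":51,"oy":93,"xa":19},"l":[27,24],"w":{"bw":20,"pk":42,"sd":92,"sm":16,"wln":54}}
After op 16 (replace /w/bw 83): {"anu":99,"ksc":{"g":86,"jcn":9,"mpm":51,"oy":93,"xa":19},"l":[27,24],"w":{"bw":83,"pk":42,"sd":92,"sm":16,"wln":54}}
After op 17 (replace /w/bw 13): {"anu":99,"ksc":{"g":86,"jcn":9,"mpm":51,"oy":93,"xa":19},"l":[27,24],"w":{"bw":13,"pk":42,"sd":92,"sm":16,"wln":54}}
After op 18 (replace /ksc/mpm 69): {"anu":99,"ksc":{"g":86,"jcn":9,"mpm":69,"oy":93,"xa":19},"l":[27,24],"w":{"bw":13,"pk":42,"sd":92,"sm":16,"wln":54}}
After op 19 (replace /ksc 0): {"anu":99,"ksc":0,"l":[27,24],"w":{"bw":13,"pk":42,"sd":92,"sm":16,"wln":54}}
After op 20 (replace /l/0 47): {"anu":99,"ksc":0,"l":[47,24],"w":{"bw":13,"pk":42,"sd":92,"sm":16,"wln":54}}
After op 21 (remove /w/sm): {"anu":99,"ksc":0,"l":[47,24],"w":{"bw":13,"pk":42,"sd":92,"wln":54}}
After op 22 (replace /l 91): {"anu":99,"ksc":0,"l":91,"w":{"bw":13,"pk":42,"sd":92,"wln":54}}
After op 23 (replace /w/pk 34): {"anu":99,"ksc":0,"l":91,"w":{"bw":13,"pk":34,"sd":92,"wln":54}}
After op 24 (add /w/w 57): {"anu":99,"ksc":0,"l":91,"w":{"bw":13,"pk":34,"sd":92,"w":57,"wln":54}}
Size at path /w: 5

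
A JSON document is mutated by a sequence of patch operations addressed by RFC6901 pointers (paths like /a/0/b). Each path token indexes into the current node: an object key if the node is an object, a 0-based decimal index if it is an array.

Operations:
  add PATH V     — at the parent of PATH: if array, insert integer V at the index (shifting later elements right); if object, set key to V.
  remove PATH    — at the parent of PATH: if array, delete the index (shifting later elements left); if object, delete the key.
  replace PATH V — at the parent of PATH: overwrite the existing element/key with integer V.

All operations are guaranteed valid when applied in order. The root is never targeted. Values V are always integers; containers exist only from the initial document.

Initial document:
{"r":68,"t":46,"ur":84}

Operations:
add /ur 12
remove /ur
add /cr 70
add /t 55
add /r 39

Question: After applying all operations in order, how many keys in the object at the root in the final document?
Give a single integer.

After op 1 (add /ur 12): {"r":68,"t":46,"ur":12}
After op 2 (remove /ur): {"r":68,"t":46}
After op 3 (add /cr 70): {"cr":70,"r":68,"t":46}
After op 4 (add /t 55): {"cr":70,"r":68,"t":55}
After op 5 (add /r 39): {"cr":70,"r":39,"t":55}
Size at the root: 3

Answer: 3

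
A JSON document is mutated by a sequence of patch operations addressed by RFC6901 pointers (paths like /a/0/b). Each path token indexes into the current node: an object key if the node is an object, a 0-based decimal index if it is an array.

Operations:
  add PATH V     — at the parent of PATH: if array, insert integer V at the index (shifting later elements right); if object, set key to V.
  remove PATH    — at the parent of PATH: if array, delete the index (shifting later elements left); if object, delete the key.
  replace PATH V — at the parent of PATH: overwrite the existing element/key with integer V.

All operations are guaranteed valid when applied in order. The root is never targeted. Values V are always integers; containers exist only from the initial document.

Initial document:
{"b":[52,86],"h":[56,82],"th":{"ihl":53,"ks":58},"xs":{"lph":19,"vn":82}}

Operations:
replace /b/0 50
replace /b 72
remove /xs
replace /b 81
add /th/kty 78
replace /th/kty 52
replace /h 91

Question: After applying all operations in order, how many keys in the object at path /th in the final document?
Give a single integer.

After op 1 (replace /b/0 50): {"b":[50,86],"h":[56,82],"th":{"ihl":53,"ks":58},"xs":{"lph":19,"vn":82}}
After op 2 (replace /b 72): {"b":72,"h":[56,82],"th":{"ihl":53,"ks":58},"xs":{"lph":19,"vn":82}}
After op 3 (remove /xs): {"b":72,"h":[56,82],"th":{"ihl":53,"ks":58}}
After op 4 (replace /b 81): {"b":81,"h":[56,82],"th":{"ihl":53,"ks":58}}
After op 5 (add /th/kty 78): {"b":81,"h":[56,82],"th":{"ihl":53,"ks":58,"kty":78}}
After op 6 (replace /th/kty 52): {"b":81,"h":[56,82],"th":{"ihl":53,"ks":58,"kty":52}}
After op 7 (replace /h 91): {"b":81,"h":91,"th":{"ihl":53,"ks":58,"kty":52}}
Size at path /th: 3

Answer: 3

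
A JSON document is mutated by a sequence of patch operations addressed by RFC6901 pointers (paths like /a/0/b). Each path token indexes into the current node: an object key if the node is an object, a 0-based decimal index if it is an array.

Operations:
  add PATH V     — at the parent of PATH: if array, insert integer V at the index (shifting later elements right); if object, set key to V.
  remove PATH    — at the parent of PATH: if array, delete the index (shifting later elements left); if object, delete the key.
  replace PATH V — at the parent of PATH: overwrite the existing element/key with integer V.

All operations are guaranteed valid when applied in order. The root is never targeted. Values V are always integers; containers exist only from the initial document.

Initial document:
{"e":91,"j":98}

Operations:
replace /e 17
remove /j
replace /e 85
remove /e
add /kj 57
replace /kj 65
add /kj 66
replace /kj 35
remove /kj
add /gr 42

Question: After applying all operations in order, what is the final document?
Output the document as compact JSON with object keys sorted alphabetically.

Answer: {"gr":42}

Derivation:
After op 1 (replace /e 17): {"e":17,"j":98}
After op 2 (remove /j): {"e":17}
After op 3 (replace /e 85): {"e":85}
After op 4 (remove /e): {}
After op 5 (add /kj 57): {"kj":57}
After op 6 (replace /kj 65): {"kj":65}
After op 7 (add /kj 66): {"kj":66}
After op 8 (replace /kj 35): {"kj":35}
After op 9 (remove /kj): {}
After op 10 (add /gr 42): {"gr":42}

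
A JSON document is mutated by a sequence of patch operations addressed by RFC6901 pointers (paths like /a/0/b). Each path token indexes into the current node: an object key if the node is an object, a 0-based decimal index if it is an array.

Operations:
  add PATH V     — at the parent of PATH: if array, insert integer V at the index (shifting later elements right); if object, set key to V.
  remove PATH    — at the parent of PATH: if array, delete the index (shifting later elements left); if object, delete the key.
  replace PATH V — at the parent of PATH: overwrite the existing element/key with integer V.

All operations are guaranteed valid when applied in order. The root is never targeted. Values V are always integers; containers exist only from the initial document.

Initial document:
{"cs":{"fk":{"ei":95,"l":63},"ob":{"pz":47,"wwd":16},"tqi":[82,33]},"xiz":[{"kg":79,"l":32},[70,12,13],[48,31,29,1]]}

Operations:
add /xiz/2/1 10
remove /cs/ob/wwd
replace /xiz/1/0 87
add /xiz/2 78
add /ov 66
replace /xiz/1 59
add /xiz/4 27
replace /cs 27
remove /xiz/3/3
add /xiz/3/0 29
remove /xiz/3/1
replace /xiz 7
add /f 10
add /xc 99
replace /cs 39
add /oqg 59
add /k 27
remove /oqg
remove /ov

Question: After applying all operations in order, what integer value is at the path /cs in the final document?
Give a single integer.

Answer: 39

Derivation:
After op 1 (add /xiz/2/1 10): {"cs":{"fk":{"ei":95,"l":63},"ob":{"pz":47,"wwd":16},"tqi":[82,33]},"xiz":[{"kg":79,"l":32},[70,12,13],[48,10,31,29,1]]}
After op 2 (remove /cs/ob/wwd): {"cs":{"fk":{"ei":95,"l":63},"ob":{"pz":47},"tqi":[82,33]},"xiz":[{"kg":79,"l":32},[70,12,13],[48,10,31,29,1]]}
After op 3 (replace /xiz/1/0 87): {"cs":{"fk":{"ei":95,"l":63},"ob":{"pz":47},"tqi":[82,33]},"xiz":[{"kg":79,"l":32},[87,12,13],[48,10,31,29,1]]}
After op 4 (add /xiz/2 78): {"cs":{"fk":{"ei":95,"l":63},"ob":{"pz":47},"tqi":[82,33]},"xiz":[{"kg":79,"l":32},[87,12,13],78,[48,10,31,29,1]]}
After op 5 (add /ov 66): {"cs":{"fk":{"ei":95,"l":63},"ob":{"pz":47},"tqi":[82,33]},"ov":66,"xiz":[{"kg":79,"l":32},[87,12,13],78,[48,10,31,29,1]]}
After op 6 (replace /xiz/1 59): {"cs":{"fk":{"ei":95,"l":63},"ob":{"pz":47},"tqi":[82,33]},"ov":66,"xiz":[{"kg":79,"l":32},59,78,[48,10,31,29,1]]}
After op 7 (add /xiz/4 27): {"cs":{"fk":{"ei":95,"l":63},"ob":{"pz":47},"tqi":[82,33]},"ov":66,"xiz":[{"kg":79,"l":32},59,78,[48,10,31,29,1],27]}
After op 8 (replace /cs 27): {"cs":27,"ov":66,"xiz":[{"kg":79,"l":32},59,78,[48,10,31,29,1],27]}
After op 9 (remove /xiz/3/3): {"cs":27,"ov":66,"xiz":[{"kg":79,"l":32},59,78,[48,10,31,1],27]}
After op 10 (add /xiz/3/0 29): {"cs":27,"ov":66,"xiz":[{"kg":79,"l":32},59,78,[29,48,10,31,1],27]}
After op 11 (remove /xiz/3/1): {"cs":27,"ov":66,"xiz":[{"kg":79,"l":32},59,78,[29,10,31,1],27]}
After op 12 (replace /xiz 7): {"cs":27,"ov":66,"xiz":7}
After op 13 (add /f 10): {"cs":27,"f":10,"ov":66,"xiz":7}
After op 14 (add /xc 99): {"cs":27,"f":10,"ov":66,"xc":99,"xiz":7}
After op 15 (replace /cs 39): {"cs":39,"f":10,"ov":66,"xc":99,"xiz":7}
After op 16 (add /oqg 59): {"cs":39,"f":10,"oqg":59,"ov":66,"xc":99,"xiz":7}
After op 17 (add /k 27): {"cs":39,"f":10,"k":27,"oqg":59,"ov":66,"xc":99,"xiz":7}
After op 18 (remove /oqg): {"cs":39,"f":10,"k":27,"ov":66,"xc":99,"xiz":7}
After op 19 (remove /ov): {"cs":39,"f":10,"k":27,"xc":99,"xiz":7}
Value at /cs: 39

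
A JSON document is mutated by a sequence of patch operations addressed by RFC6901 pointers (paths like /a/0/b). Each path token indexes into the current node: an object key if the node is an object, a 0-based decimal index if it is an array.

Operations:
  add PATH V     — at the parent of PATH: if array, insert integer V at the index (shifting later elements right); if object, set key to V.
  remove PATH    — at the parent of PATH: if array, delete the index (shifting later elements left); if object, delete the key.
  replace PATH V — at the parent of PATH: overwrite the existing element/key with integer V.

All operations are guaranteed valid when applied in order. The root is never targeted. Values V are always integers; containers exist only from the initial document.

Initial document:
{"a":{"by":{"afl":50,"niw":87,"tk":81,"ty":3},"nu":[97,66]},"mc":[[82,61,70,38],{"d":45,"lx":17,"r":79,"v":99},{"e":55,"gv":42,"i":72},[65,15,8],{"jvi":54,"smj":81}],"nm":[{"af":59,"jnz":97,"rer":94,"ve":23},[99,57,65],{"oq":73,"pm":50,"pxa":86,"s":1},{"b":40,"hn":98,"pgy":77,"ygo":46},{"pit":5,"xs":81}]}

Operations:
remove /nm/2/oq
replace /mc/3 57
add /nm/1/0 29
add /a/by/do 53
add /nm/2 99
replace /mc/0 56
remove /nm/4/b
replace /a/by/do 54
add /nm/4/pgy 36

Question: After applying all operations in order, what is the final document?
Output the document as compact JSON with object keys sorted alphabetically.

Answer: {"a":{"by":{"afl":50,"do":54,"niw":87,"tk":81,"ty":3},"nu":[97,66]},"mc":[56,{"d":45,"lx":17,"r":79,"v":99},{"e":55,"gv":42,"i":72},57,{"jvi":54,"smj":81}],"nm":[{"af":59,"jnz":97,"rer":94,"ve":23},[29,99,57,65],99,{"pm":50,"pxa":86,"s":1},{"hn":98,"pgy":36,"ygo":46},{"pit":5,"xs":81}]}

Derivation:
After op 1 (remove /nm/2/oq): {"a":{"by":{"afl":50,"niw":87,"tk":81,"ty":3},"nu":[97,66]},"mc":[[82,61,70,38],{"d":45,"lx":17,"r":79,"v":99},{"e":55,"gv":42,"i":72},[65,15,8],{"jvi":54,"smj":81}],"nm":[{"af":59,"jnz":97,"rer":94,"ve":23},[99,57,65],{"pm":50,"pxa":86,"s":1},{"b":40,"hn":98,"pgy":77,"ygo":46},{"pit":5,"xs":81}]}
After op 2 (replace /mc/3 57): {"a":{"by":{"afl":50,"niw":87,"tk":81,"ty":3},"nu":[97,66]},"mc":[[82,61,70,38],{"d":45,"lx":17,"r":79,"v":99},{"e":55,"gv":42,"i":72},57,{"jvi":54,"smj":81}],"nm":[{"af":59,"jnz":97,"rer":94,"ve":23},[99,57,65],{"pm":50,"pxa":86,"s":1},{"b":40,"hn":98,"pgy":77,"ygo":46},{"pit":5,"xs":81}]}
After op 3 (add /nm/1/0 29): {"a":{"by":{"afl":50,"niw":87,"tk":81,"ty":3},"nu":[97,66]},"mc":[[82,61,70,38],{"d":45,"lx":17,"r":79,"v":99},{"e":55,"gv":42,"i":72},57,{"jvi":54,"smj":81}],"nm":[{"af":59,"jnz":97,"rer":94,"ve":23},[29,99,57,65],{"pm":50,"pxa":86,"s":1},{"b":40,"hn":98,"pgy":77,"ygo":46},{"pit":5,"xs":81}]}
After op 4 (add /a/by/do 53): {"a":{"by":{"afl":50,"do":53,"niw":87,"tk":81,"ty":3},"nu":[97,66]},"mc":[[82,61,70,38],{"d":45,"lx":17,"r":79,"v":99},{"e":55,"gv":42,"i":72},57,{"jvi":54,"smj":81}],"nm":[{"af":59,"jnz":97,"rer":94,"ve":23},[29,99,57,65],{"pm":50,"pxa":86,"s":1},{"b":40,"hn":98,"pgy":77,"ygo":46},{"pit":5,"xs":81}]}
After op 5 (add /nm/2 99): {"a":{"by":{"afl":50,"do":53,"niw":87,"tk":81,"ty":3},"nu":[97,66]},"mc":[[82,61,70,38],{"d":45,"lx":17,"r":79,"v":99},{"e":55,"gv":42,"i":72},57,{"jvi":54,"smj":81}],"nm":[{"af":59,"jnz":97,"rer":94,"ve":23},[29,99,57,65],99,{"pm":50,"pxa":86,"s":1},{"b":40,"hn":98,"pgy":77,"ygo":46},{"pit":5,"xs":81}]}
After op 6 (replace /mc/0 56): {"a":{"by":{"afl":50,"do":53,"niw":87,"tk":81,"ty":3},"nu":[97,66]},"mc":[56,{"d":45,"lx":17,"r":79,"v":99},{"e":55,"gv":42,"i":72},57,{"jvi":54,"smj":81}],"nm":[{"af":59,"jnz":97,"rer":94,"ve":23},[29,99,57,65],99,{"pm":50,"pxa":86,"s":1},{"b":40,"hn":98,"pgy":77,"ygo":46},{"pit":5,"xs":81}]}
After op 7 (remove /nm/4/b): {"a":{"by":{"afl":50,"do":53,"niw":87,"tk":81,"ty":3},"nu":[97,66]},"mc":[56,{"d":45,"lx":17,"r":79,"v":99},{"e":55,"gv":42,"i":72},57,{"jvi":54,"smj":81}],"nm":[{"af":59,"jnz":97,"rer":94,"ve":23},[29,99,57,65],99,{"pm":50,"pxa":86,"s":1},{"hn":98,"pgy":77,"ygo":46},{"pit":5,"xs":81}]}
After op 8 (replace /a/by/do 54): {"a":{"by":{"afl":50,"do":54,"niw":87,"tk":81,"ty":3},"nu":[97,66]},"mc":[56,{"d":45,"lx":17,"r":79,"v":99},{"e":55,"gv":42,"i":72},57,{"jvi":54,"smj":81}],"nm":[{"af":59,"jnz":97,"rer":94,"ve":23},[29,99,57,65],99,{"pm":50,"pxa":86,"s":1},{"hn":98,"pgy":77,"ygo":46},{"pit":5,"xs":81}]}
After op 9 (add /nm/4/pgy 36): {"a":{"by":{"afl":50,"do":54,"niw":87,"tk":81,"ty":3},"nu":[97,66]},"mc":[56,{"d":45,"lx":17,"r":79,"v":99},{"e":55,"gv":42,"i":72},57,{"jvi":54,"smj":81}],"nm":[{"af":59,"jnz":97,"rer":94,"ve":23},[29,99,57,65],99,{"pm":50,"pxa":86,"s":1},{"hn":98,"pgy":36,"ygo":46},{"pit":5,"xs":81}]}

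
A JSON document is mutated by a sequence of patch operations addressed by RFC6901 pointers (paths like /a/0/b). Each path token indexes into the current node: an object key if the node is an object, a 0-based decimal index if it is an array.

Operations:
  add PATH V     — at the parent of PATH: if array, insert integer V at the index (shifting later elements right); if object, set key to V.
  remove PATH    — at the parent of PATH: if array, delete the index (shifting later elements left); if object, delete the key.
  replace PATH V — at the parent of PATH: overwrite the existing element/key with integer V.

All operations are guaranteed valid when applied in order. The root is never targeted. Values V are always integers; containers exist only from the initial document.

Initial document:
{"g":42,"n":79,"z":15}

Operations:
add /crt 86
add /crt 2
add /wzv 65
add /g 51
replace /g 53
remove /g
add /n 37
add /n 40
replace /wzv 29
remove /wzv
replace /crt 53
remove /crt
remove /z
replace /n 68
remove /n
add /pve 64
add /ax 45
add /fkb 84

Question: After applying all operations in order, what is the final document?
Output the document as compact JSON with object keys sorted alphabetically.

Answer: {"ax":45,"fkb":84,"pve":64}

Derivation:
After op 1 (add /crt 86): {"crt":86,"g":42,"n":79,"z":15}
After op 2 (add /crt 2): {"crt":2,"g":42,"n":79,"z":15}
After op 3 (add /wzv 65): {"crt":2,"g":42,"n":79,"wzv":65,"z":15}
After op 4 (add /g 51): {"crt":2,"g":51,"n":79,"wzv":65,"z":15}
After op 5 (replace /g 53): {"crt":2,"g":53,"n":79,"wzv":65,"z":15}
After op 6 (remove /g): {"crt":2,"n":79,"wzv":65,"z":15}
After op 7 (add /n 37): {"crt":2,"n":37,"wzv":65,"z":15}
After op 8 (add /n 40): {"crt":2,"n":40,"wzv":65,"z":15}
After op 9 (replace /wzv 29): {"crt":2,"n":40,"wzv":29,"z":15}
After op 10 (remove /wzv): {"crt":2,"n":40,"z":15}
After op 11 (replace /crt 53): {"crt":53,"n":40,"z":15}
After op 12 (remove /crt): {"n":40,"z":15}
After op 13 (remove /z): {"n":40}
After op 14 (replace /n 68): {"n":68}
After op 15 (remove /n): {}
After op 16 (add /pve 64): {"pve":64}
After op 17 (add /ax 45): {"ax":45,"pve":64}
After op 18 (add /fkb 84): {"ax":45,"fkb":84,"pve":64}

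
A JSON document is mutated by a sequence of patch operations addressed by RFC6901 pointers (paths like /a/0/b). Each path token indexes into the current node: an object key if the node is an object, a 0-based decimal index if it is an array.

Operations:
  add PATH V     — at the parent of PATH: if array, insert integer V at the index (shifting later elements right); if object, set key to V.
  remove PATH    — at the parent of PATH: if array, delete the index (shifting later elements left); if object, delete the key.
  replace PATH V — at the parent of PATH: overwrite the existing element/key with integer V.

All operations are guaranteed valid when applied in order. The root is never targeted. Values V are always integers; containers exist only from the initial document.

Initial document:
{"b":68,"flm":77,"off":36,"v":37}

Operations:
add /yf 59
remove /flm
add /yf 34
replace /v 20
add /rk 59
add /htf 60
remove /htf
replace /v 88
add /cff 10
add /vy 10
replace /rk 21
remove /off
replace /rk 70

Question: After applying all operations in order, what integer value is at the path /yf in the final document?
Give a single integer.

After op 1 (add /yf 59): {"b":68,"flm":77,"off":36,"v":37,"yf":59}
After op 2 (remove /flm): {"b":68,"off":36,"v":37,"yf":59}
After op 3 (add /yf 34): {"b":68,"off":36,"v":37,"yf":34}
After op 4 (replace /v 20): {"b":68,"off":36,"v":20,"yf":34}
After op 5 (add /rk 59): {"b":68,"off":36,"rk":59,"v":20,"yf":34}
After op 6 (add /htf 60): {"b":68,"htf":60,"off":36,"rk":59,"v":20,"yf":34}
After op 7 (remove /htf): {"b":68,"off":36,"rk":59,"v":20,"yf":34}
After op 8 (replace /v 88): {"b":68,"off":36,"rk":59,"v":88,"yf":34}
After op 9 (add /cff 10): {"b":68,"cff":10,"off":36,"rk":59,"v":88,"yf":34}
After op 10 (add /vy 10): {"b":68,"cff":10,"off":36,"rk":59,"v":88,"vy":10,"yf":34}
After op 11 (replace /rk 21): {"b":68,"cff":10,"off":36,"rk":21,"v":88,"vy":10,"yf":34}
After op 12 (remove /off): {"b":68,"cff":10,"rk":21,"v":88,"vy":10,"yf":34}
After op 13 (replace /rk 70): {"b":68,"cff":10,"rk":70,"v":88,"vy":10,"yf":34}
Value at /yf: 34

Answer: 34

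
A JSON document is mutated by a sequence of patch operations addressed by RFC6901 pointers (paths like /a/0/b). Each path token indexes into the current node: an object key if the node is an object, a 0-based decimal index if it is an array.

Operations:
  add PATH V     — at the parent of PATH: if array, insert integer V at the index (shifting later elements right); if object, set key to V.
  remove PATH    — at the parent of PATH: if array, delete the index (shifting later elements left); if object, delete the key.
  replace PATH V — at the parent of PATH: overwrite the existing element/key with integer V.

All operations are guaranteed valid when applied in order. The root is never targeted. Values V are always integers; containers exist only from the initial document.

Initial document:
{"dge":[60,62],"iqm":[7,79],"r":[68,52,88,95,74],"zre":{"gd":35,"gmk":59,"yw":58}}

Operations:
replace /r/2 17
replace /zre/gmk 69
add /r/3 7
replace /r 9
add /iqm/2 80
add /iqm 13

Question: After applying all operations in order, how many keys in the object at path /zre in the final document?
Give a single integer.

After op 1 (replace /r/2 17): {"dge":[60,62],"iqm":[7,79],"r":[68,52,17,95,74],"zre":{"gd":35,"gmk":59,"yw":58}}
After op 2 (replace /zre/gmk 69): {"dge":[60,62],"iqm":[7,79],"r":[68,52,17,95,74],"zre":{"gd":35,"gmk":69,"yw":58}}
After op 3 (add /r/3 7): {"dge":[60,62],"iqm":[7,79],"r":[68,52,17,7,95,74],"zre":{"gd":35,"gmk":69,"yw":58}}
After op 4 (replace /r 9): {"dge":[60,62],"iqm":[7,79],"r":9,"zre":{"gd":35,"gmk":69,"yw":58}}
After op 5 (add /iqm/2 80): {"dge":[60,62],"iqm":[7,79,80],"r":9,"zre":{"gd":35,"gmk":69,"yw":58}}
After op 6 (add /iqm 13): {"dge":[60,62],"iqm":13,"r":9,"zre":{"gd":35,"gmk":69,"yw":58}}
Size at path /zre: 3

Answer: 3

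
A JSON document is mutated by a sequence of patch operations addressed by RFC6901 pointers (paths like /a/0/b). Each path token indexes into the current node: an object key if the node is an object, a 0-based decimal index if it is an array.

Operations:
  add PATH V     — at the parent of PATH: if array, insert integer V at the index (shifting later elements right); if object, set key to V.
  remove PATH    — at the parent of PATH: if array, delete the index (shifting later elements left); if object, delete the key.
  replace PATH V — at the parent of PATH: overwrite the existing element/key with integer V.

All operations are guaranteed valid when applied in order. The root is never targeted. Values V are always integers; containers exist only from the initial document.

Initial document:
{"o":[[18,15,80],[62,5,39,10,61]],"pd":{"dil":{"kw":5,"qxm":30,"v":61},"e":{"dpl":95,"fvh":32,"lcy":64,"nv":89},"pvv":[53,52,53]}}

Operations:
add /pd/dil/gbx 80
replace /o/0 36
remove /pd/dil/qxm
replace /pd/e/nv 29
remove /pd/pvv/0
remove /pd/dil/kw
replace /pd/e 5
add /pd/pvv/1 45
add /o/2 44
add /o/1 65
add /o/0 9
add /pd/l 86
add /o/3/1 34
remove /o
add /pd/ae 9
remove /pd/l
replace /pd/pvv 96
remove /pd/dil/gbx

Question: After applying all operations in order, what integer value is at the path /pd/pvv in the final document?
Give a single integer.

After op 1 (add /pd/dil/gbx 80): {"o":[[18,15,80],[62,5,39,10,61]],"pd":{"dil":{"gbx":80,"kw":5,"qxm":30,"v":61},"e":{"dpl":95,"fvh":32,"lcy":64,"nv":89},"pvv":[53,52,53]}}
After op 2 (replace /o/0 36): {"o":[36,[62,5,39,10,61]],"pd":{"dil":{"gbx":80,"kw":5,"qxm":30,"v":61},"e":{"dpl":95,"fvh":32,"lcy":64,"nv":89},"pvv":[53,52,53]}}
After op 3 (remove /pd/dil/qxm): {"o":[36,[62,5,39,10,61]],"pd":{"dil":{"gbx":80,"kw":5,"v":61},"e":{"dpl":95,"fvh":32,"lcy":64,"nv":89},"pvv":[53,52,53]}}
After op 4 (replace /pd/e/nv 29): {"o":[36,[62,5,39,10,61]],"pd":{"dil":{"gbx":80,"kw":5,"v":61},"e":{"dpl":95,"fvh":32,"lcy":64,"nv":29},"pvv":[53,52,53]}}
After op 5 (remove /pd/pvv/0): {"o":[36,[62,5,39,10,61]],"pd":{"dil":{"gbx":80,"kw":5,"v":61},"e":{"dpl":95,"fvh":32,"lcy":64,"nv":29},"pvv":[52,53]}}
After op 6 (remove /pd/dil/kw): {"o":[36,[62,5,39,10,61]],"pd":{"dil":{"gbx":80,"v":61},"e":{"dpl":95,"fvh":32,"lcy":64,"nv":29},"pvv":[52,53]}}
After op 7 (replace /pd/e 5): {"o":[36,[62,5,39,10,61]],"pd":{"dil":{"gbx":80,"v":61},"e":5,"pvv":[52,53]}}
After op 8 (add /pd/pvv/1 45): {"o":[36,[62,5,39,10,61]],"pd":{"dil":{"gbx":80,"v":61},"e":5,"pvv":[52,45,53]}}
After op 9 (add /o/2 44): {"o":[36,[62,5,39,10,61],44],"pd":{"dil":{"gbx":80,"v":61},"e":5,"pvv":[52,45,53]}}
After op 10 (add /o/1 65): {"o":[36,65,[62,5,39,10,61],44],"pd":{"dil":{"gbx":80,"v":61},"e":5,"pvv":[52,45,53]}}
After op 11 (add /o/0 9): {"o":[9,36,65,[62,5,39,10,61],44],"pd":{"dil":{"gbx":80,"v":61},"e":5,"pvv":[52,45,53]}}
After op 12 (add /pd/l 86): {"o":[9,36,65,[62,5,39,10,61],44],"pd":{"dil":{"gbx":80,"v":61},"e":5,"l":86,"pvv":[52,45,53]}}
After op 13 (add /o/3/1 34): {"o":[9,36,65,[62,34,5,39,10,61],44],"pd":{"dil":{"gbx":80,"v":61},"e":5,"l":86,"pvv":[52,45,53]}}
After op 14 (remove /o): {"pd":{"dil":{"gbx":80,"v":61},"e":5,"l":86,"pvv":[52,45,53]}}
After op 15 (add /pd/ae 9): {"pd":{"ae":9,"dil":{"gbx":80,"v":61},"e":5,"l":86,"pvv":[52,45,53]}}
After op 16 (remove /pd/l): {"pd":{"ae":9,"dil":{"gbx":80,"v":61},"e":5,"pvv":[52,45,53]}}
After op 17 (replace /pd/pvv 96): {"pd":{"ae":9,"dil":{"gbx":80,"v":61},"e":5,"pvv":96}}
After op 18 (remove /pd/dil/gbx): {"pd":{"ae":9,"dil":{"v":61},"e":5,"pvv":96}}
Value at /pd/pvv: 96

Answer: 96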